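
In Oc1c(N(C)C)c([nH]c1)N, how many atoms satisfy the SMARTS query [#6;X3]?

4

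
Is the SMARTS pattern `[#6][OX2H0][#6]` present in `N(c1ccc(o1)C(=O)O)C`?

No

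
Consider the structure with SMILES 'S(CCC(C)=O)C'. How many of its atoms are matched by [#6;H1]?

0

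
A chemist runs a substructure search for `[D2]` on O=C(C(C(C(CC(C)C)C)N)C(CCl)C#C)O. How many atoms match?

3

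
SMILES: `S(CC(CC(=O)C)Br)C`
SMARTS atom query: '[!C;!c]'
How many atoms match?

3

The query [!C;!c] means: neither aliphatic nor aromatic carbon — same as [!#6].
Check the 9 heavy atoms by environment: 6× C → no; 1× Br → match; 1× S → match; 1× O → match.
Summing the matching environments: 1 + 1 + 1 = 3 matching atoms.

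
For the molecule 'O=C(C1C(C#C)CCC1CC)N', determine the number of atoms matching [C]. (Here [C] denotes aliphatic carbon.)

10

The query [C] means: uppercase C matches aliphatic (non-aromatic) carbon only.
Check the 12 heavy atoms by environment: 10× C → match; 1× O → no; 1× N → no.
That gives 10 matching atoms.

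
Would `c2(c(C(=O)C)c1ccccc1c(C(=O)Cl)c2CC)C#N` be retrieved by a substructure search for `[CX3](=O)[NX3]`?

No

The pattern [CX3](=O)[NX3] describes a carbonyl carbon bonded to a trivalent nitrogen — an amide.
The closest candidate here is a nitrile (-C#N), but the nitrile N is NX1 (triple-bonded), not NX3. No other fragment satisfies the full query, so there is no match.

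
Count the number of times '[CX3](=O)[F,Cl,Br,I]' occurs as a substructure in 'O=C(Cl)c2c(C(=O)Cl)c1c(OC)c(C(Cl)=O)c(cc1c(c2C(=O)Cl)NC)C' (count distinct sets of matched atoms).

[CX3](=O)[F,Cl,Br,I] is the SMARTS for an acyl halide: a carbonyl carbon bonded to a halogen.
The molecule carries 4 separate instances of an acyl chloride (-C(=O)Cl) meeting every constraint; each maps to a distinct set of atoms, giving 4 matches.

4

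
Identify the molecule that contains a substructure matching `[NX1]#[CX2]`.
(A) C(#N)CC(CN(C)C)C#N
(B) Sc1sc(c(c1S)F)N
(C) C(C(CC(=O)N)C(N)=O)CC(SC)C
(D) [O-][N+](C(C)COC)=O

A

[NX1]#[CX2] describes a nitrogen triple-bonded to a two-connected carbon (a nitrile).
(A) contains a nitrile (-C#N), which satisfies every atom and bond constraint.
(B) has a primary amino group (-NH2) but the nitrogen is NX3 (three connections), not NX1 triple-bonded.
(C) has a primary amide (-C(=O)NH2) but the nitrogen is NX3, not NX1.
(D) has a nitro group (-[N+](=O)[O-]) but there is no C#N triple bond.
So the answer is (A).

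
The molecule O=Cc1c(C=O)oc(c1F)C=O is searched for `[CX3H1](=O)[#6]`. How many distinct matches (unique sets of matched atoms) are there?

[CX3H1](=O)[#6] is the SMARTS for an aldehyde: an sp2 carbon with one H, double-bonded to O and single-bonded to carbon.
The molecule carries 3 separate instances of an aldehyde (-CHO) meeting every constraint; each maps to a distinct set of atoms, giving 3 matches.

3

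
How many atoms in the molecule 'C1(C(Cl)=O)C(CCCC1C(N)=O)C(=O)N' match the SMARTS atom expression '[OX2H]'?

0

Check the 15 heavy atoms by environment: 3× C (H1, X4) → no; 3× C (H2, X4) → no; 3× C (H0, X3) → no; 3× O (H0, X1) → no; 2× N (H2, X3) → no; 1× Cl (H0, X1) → no.
No environment satisfies the query, so 0 matching atoms.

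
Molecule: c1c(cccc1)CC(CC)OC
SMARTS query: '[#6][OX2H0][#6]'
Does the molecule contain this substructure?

Yes

The pattern [#6][OX2H0][#6] describes an aliphatic oxygen bridging two carbons with no H on the oxygen — an ether.
The molecule carries a methoxy ether (-OCH3), whose atoms satisfy every constraint of the query, so the pattern matches.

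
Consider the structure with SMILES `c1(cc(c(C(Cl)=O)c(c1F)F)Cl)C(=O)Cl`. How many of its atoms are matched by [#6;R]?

6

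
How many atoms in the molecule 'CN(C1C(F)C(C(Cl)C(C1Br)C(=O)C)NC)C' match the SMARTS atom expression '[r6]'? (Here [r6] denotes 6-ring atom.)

6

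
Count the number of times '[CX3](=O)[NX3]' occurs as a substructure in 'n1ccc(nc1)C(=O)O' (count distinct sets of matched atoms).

0

[CX3](=O)[NX3] is the SMARTS for an amide: a carbonyl carbon bonded to a trivalent nitrogen.
The molecule has a carboxylic acid group (-C(=O)OH), but the carbonyl is bonded to O, not to an NX3 nitrogen; nothing else fits, so there are 0 matches.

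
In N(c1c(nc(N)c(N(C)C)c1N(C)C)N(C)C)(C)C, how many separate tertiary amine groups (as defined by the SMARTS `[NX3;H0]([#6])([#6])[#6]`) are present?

[NX3;H0]([#6])([#6])[#6] is the SMARTS for a tertiary amine: a trivalent nitrogen with no H, bonded to three carbons.
The molecule carries 4 separate instances of a dimethylamino group (-N(CH3)2) meeting every constraint; each maps to a distinct set of atoms, giving 4 matches.

4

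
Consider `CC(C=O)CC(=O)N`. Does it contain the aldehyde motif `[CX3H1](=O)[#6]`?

Yes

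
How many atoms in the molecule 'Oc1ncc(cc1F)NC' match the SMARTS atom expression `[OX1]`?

0

The query [OX1] means: aliphatic oxygen with one total connection — typically a carbonyl =O or an oxide.
Check the 10 heavy atoms by environment: 1× n (aromatic, X2) → no; 5× c (aromatic, X3) → no; 1× F (X1) → no; 1× N (X3) → no; 1× C (X4) → no; 1× O (X2) → no.
No environment satisfies the query, so 0 matching atoms.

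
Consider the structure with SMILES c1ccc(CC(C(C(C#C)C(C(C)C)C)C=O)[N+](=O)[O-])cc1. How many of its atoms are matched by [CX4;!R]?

9

Check the 22 heavy atoms by environment: 9× C (X4, acyclic) → match; 6× c (aromatic, X3, in 6-ring) → no; 1× C (X3, acyclic) → no; 2× O (X1, acyclic) → no; 2× C (X2, acyclic) → no; 1× N (charge +1, X3, acyclic) → no; 1× O (charge -1, X1, acyclic) → no.
That gives 9 matching atoms.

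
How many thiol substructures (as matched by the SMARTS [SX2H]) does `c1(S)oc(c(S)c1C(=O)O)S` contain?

[SX2H] is the SMARTS for a thiol: an aliphatic sulfur with two connections, one being H.
The molecule carries 3 separate instances of a thiol (-SH) meeting every constraint; each maps to a distinct set of atoms, giving 3 matches.

3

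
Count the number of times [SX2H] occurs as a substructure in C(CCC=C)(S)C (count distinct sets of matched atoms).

1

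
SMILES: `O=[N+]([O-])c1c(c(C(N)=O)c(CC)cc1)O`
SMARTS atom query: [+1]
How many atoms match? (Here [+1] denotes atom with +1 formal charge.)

1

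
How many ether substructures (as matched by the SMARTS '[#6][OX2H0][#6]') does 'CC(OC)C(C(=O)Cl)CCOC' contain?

2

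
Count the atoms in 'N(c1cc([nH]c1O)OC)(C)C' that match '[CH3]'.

3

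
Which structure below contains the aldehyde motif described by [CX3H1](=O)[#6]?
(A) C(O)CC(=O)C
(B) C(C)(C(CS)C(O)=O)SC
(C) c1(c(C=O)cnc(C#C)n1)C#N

C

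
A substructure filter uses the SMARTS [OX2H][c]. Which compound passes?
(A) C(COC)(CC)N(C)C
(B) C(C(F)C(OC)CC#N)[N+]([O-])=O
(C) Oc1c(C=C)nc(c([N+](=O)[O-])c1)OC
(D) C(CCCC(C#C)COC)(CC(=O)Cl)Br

C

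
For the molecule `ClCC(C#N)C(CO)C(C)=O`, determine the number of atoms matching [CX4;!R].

5

The query [CX4;!R] means: aliphatic carbon with four total connections, not in a ring.
Check the 11 heavy atoms by environment: 5× C (X4, acyclic) → match; 1× C (X2, acyclic) → no; 1× N (X1, acyclic) → no; 1× C (X3, acyclic) → no; 1× O (X1, acyclic) → no; 1× Cl (X1, acyclic) → no; 1× O (X2, acyclic) → no.
That gives 5 matching atoms.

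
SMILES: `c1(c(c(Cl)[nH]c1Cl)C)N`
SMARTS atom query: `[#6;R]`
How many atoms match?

The query [#6;R] means: carbon that is part of a ring.
Check the 9 heavy atoms by environment: 1× n (aromatic, in 5-ring) → no; 4× c (aromatic, in 5-ring) → match; 2× Cl (acyclic) → no; 1× N (acyclic) → no; 1× C (acyclic) → no.
That gives 4 matching atoms.

4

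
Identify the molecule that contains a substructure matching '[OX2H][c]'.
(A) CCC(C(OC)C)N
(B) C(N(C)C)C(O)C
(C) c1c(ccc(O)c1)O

C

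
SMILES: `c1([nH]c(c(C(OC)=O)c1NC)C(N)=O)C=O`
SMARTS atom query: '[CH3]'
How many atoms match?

The query [CH3] means: aliphatic carbon with exactly three hydrogens.
Check the 16 heavy atoms by environment: 1× n (aromatic, H1) → no; 4× c (aromatic, H0) → no; 2× C (H0) → no; 4× O (H0) → no; 2× C (H3) → match; 1× N (H2) → no; 1× C (H1) → no; 1× N (H1) → no.
That gives 2 matching atoms.

2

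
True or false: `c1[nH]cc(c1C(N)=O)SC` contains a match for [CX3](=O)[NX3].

True

The pattern [CX3](=O)[NX3] describes a carbonyl carbon bonded to a trivalent nitrogen — an amide.
The molecule carries a primary amide (-C(=O)NH2), whose atoms satisfy every constraint of the query, so the pattern matches.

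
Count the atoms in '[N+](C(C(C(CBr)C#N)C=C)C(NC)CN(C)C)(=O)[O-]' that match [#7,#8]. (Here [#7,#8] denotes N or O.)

The query [#7,#8] means: nitrogen or oxygen (comma = OR).
Check the 19 heavy atoms by environment: 12× C → no; 3× N → match; 1× N (charge +1) → match; 1× O (charge -1) → match; 1× O → match; 1× Br → no.
Summing the matching environments: 3 + 1 + 1 + 1 = 6 matching atoms.

6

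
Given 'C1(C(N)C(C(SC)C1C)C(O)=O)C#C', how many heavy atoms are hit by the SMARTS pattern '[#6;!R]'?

5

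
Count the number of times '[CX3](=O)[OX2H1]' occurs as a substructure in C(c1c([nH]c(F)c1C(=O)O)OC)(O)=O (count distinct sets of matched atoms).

[CX3](=O)[OX2H1] is the SMARTS for a carboxylic acid: an sp2 carbon double-bonded to O and single-bonded to an -OH oxygen.
The molecule carries 2 separate instances of a carboxylic acid group (-C(=O)OH) meeting every constraint; each maps to a distinct set of atoms, giving 2 matches.

2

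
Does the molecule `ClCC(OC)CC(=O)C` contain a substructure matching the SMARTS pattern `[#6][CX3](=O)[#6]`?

The pattern [#6][CX3](=O)[#6] describes a carbonyl carbon (no H) flanked by two carbons — a ketone.
The molecule carries an acetyl/ketone group (-C(=O)CH3), whose atoms satisfy every constraint of the query, so the pattern matches.

Yes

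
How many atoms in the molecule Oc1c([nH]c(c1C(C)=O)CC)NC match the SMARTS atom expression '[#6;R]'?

Check the 13 heavy atoms by environment: 1× n (aromatic, in 5-ring) → no; 4× c (aromatic, in 5-ring) → match; 1× N (acyclic) → no; 5× C (acyclic) → no; 2× O (acyclic) → no.
That gives 4 matching atoms.

4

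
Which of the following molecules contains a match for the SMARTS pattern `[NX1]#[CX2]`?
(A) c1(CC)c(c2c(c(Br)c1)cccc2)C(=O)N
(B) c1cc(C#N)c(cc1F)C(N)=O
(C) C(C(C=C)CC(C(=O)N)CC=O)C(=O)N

[NX1]#[CX2] describes a nitrogen triple-bonded to a two-connected carbon (a nitrile).
(A) has a primary amide (-C(=O)NH2) but the nitrogen is NX3, not NX1.
(B) contains a nitrile (-C#N), which satisfies every atom and bond constraint.
(C) has a primary amide (-C(=O)NH2) but the nitrogen is NX3, not NX1.
So the answer is (B).

B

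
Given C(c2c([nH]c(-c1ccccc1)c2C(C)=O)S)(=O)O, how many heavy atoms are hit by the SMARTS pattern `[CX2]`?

The query [CX2] means: C with X2: aliphatic carbon with exactly 2 total connections.
Check the 18 heavy atoms by environment: 1× n (aromatic, X3) → no; 10× c (aromatic, X3) → no; 1× S (X2) → no; 2× C (X3) → no; 2× O (X1) → no; 1× C (X4) → no; 1× O (X2) → no.
No environment satisfies the query, so 0 matching atoms.

0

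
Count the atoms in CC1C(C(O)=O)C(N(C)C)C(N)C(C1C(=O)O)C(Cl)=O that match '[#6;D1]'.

3

The query [#6;D1] means: carbon bonded to exactly one heavy atom.
Check the 20 heavy atoms by environment: 9× C (D3) → no; 5× O (D1) → no; 1× Cl (D1) → no; 1× N (D1) → no; 3× C (D1) → match; 1× N (D3) → no.
That gives 3 matching atoms.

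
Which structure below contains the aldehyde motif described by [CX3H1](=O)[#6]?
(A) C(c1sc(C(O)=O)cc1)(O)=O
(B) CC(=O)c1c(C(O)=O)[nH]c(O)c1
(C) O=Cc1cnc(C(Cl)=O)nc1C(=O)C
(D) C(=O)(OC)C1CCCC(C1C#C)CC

[CX3H1](=O)[#6] describes an sp2 carbon with one H, double-bonded to O and single-bonded to carbon (an aldehyde).
(A) has a carboxylic acid group (-C(=O)OH) but the carbonyl carbon has H0 and is bonded to O, not H1.
(B) has a carboxylic acid group (-C(=O)OH) but the carbonyl carbon has H0 and is bonded to O, not H1.
(C) contains an aldehyde (-CHO), which satisfies every atom and bond constraint.
(D) has a methyl-ester group (-C(=O)OCH3) but the carbonyl carbon has H0, not H1.
So the answer is (C).

C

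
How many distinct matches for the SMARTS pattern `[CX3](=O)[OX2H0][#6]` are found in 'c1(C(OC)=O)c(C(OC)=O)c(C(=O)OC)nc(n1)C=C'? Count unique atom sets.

3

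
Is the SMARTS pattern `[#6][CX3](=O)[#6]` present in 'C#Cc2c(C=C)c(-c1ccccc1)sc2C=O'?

No

The pattern [#6][CX3](=O)[#6] describes a carbonyl carbon (no H) flanked by two carbons — a ketone.
The closest candidate here is an aldehyde (-CHO), but the carbonyl carbon has H1, so it is not flanked by two carbons. No other fragment satisfies the full query, so there is no match.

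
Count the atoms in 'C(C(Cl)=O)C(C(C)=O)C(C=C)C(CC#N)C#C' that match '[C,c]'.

The query [C,c] means: comma = OR; matches aliphatic or aromatic carbon — same as #6.
Check the 17 heavy atoms by environment: 13× C → match; 2× O → no; 1× Cl → no; 1× N → no.
That gives 13 matching atoms.

13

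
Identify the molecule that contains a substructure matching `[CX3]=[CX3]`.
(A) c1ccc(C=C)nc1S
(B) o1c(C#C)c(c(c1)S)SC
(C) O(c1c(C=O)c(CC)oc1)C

A

[CX3]=[CX3] describes a non-aromatic C=C double bond between two sp2 carbons (an alkene).
(A) contains a vinyl group (-CH=CH2), which satisfies every atom and bond constraint.
(B) has an ethynyl group (-C#CH) but the C-C bond is a triple bond, not a double bond.
(C) has an ethyl group (-CH2CH3) but its C-C bond is a single bond between CX4 carbons, not CX3=CX3.
So the answer is (A).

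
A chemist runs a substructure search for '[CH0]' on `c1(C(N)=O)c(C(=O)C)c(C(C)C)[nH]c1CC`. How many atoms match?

2

The query [CH0] means: aliphatic carbon with no attached hydrogen.
Check the 16 heavy atoms by environment: 1× n (aromatic, H1) → no; 4× c (aromatic, H0) → no; 1× C (H1) → no; 4× C (H3) → no; 2× C (H0) → match; 2× O (H0) → no; 1× C (H2) → no; 1× N (H2) → no.
That gives 2 matching atoms.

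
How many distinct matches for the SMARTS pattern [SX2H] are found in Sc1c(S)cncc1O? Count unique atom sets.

[SX2H] is the SMARTS for a thiol: an aliphatic sulfur with two connections, one being H.
The molecule carries 2 separate instances of a thiol (-SH) meeting every constraint; each maps to a distinct set of atoms, giving 2 matches.

2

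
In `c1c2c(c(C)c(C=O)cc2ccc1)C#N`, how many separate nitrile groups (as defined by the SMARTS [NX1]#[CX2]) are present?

1

[NX1]#[CX2] is the SMARTS for a nitrile: a nitrogen triple-bonded to a two-connected carbon.
Exactly one fragment in the molecule meets all constraints, giving 1 match.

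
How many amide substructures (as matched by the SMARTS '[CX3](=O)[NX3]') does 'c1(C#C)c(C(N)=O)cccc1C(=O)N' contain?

[CX3](=O)[NX3] is the SMARTS for an amide: a carbonyl carbon bonded to a trivalent nitrogen.
The molecule carries 2 separate instances of a primary amide (-C(=O)NH2) meeting every constraint; each maps to a distinct set of atoms, giving 2 matches.

2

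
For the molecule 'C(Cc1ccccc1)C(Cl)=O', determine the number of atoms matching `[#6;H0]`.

2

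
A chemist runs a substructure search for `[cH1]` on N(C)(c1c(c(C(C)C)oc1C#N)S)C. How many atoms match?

The query [cH1] means: aromatic carbon bearing exactly one hydrogen.
Check the 14 heavy atoms by environment: 1× o (aromatic, H0) → no; 4× c (aromatic, H0) → no; 1× C (H1) → no; 4× C (H3) → no; 1× C (H0) → no; 2× N (H0) → no; 1× S (H1) → no.
No environment satisfies the query, so 0 matching atoms.

0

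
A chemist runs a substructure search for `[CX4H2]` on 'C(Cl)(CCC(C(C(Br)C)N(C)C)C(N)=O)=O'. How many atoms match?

The query [CX4H2] means: sp3 carbon (X4) with exactly two hydrogens.
Check the 16 heavy atoms by environment: 2× C (H2, X4) → match; 3× C (H1, X4) → no; 3× C (H3, X4) → no; 2× C (H0, X3) → no; 2× O (H0, X1) → no; 1× N (H2, X3) → no; 1× N (H0, X3) → no; 1× Br (H0, X1) → no; 1× Cl (H0, X1) → no.
That gives 2 matching atoms.

2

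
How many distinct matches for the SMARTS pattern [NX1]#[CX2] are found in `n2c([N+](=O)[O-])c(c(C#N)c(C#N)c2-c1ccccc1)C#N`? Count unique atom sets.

3

[NX1]#[CX2] is the SMARTS for a nitrile: a nitrogen triple-bonded to a two-connected carbon.
The molecule carries 3 separate instances of a nitrile (-C#N) meeting every constraint; each maps to a distinct set of atoms, giving 3 matches.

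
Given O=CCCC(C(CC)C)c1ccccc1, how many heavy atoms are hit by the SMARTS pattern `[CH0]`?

0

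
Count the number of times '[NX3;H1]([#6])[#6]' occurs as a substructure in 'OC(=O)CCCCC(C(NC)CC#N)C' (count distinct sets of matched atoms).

1

[NX3;H1]([#6])[#6] is the SMARTS for a secondary amine: a trivalent nitrogen with one H, bonded to two carbons.
Exactly one fragment in the molecule meets all constraints, giving 1 match.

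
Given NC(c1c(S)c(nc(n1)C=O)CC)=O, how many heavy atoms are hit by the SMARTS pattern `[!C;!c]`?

6

The query [!C;!c] means: neither aliphatic nor aromatic carbon — same as [!#6].
Check the 14 heavy atoms by environment: 2× n (aromatic) → match; 4× c (aromatic) → no; 1× S → match; 4× C → no; 2× O → match; 1× N → match.
Summing the matching environments: 2 + 1 + 2 + 1 = 6 matching atoms.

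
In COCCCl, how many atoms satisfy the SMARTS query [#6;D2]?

2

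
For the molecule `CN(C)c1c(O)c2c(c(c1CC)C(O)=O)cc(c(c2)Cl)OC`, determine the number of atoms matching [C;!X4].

1

Check the 22 heavy atoms by environment: 10× c (aromatic, X3) → no; 1× C (X3) → match; 1× O (X1) → no; 3× O (X2) → no; 1× N (X3) → no; 5× C (X4) → no; 1× Cl (X1) → no.
That gives 1 matching atom.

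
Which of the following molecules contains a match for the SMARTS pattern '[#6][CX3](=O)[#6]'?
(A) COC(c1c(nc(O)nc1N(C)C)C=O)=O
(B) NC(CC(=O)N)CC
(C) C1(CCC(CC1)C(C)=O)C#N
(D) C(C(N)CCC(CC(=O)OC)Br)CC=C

C

[#6][CX3](=O)[#6] describes a carbonyl carbon (no H) flanked by two carbons (a ketone).
(A) has an aldehyde (-CHO) but the carbonyl carbon has H1, so it is not flanked by two carbons.
(B) has a primary amide (-C(=O)NH2) but one neighbour of the carbonyl carbon is N, not C.
(C) contains an acetyl/ketone group (-C(=O)CH3), which satisfies every atom and bond constraint.
(D) has a methyl-ester group (-C(=O)OCH3) but one neighbour of the carbonyl carbon is O, not C.
So the answer is (C).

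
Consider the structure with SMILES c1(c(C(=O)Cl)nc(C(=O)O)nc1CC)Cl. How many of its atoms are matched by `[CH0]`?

2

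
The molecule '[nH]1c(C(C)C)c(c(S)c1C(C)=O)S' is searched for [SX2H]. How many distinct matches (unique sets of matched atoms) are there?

2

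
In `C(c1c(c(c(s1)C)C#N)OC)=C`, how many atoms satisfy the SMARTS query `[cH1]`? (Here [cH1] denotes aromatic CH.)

0

The query [cH1] means: aromatic carbon bearing exactly one hydrogen.
Check the 12 heavy atoms by environment: 1× s (aromatic, H0) → no; 4× c (aromatic, H0) → no; 1× C (H1) → no; 1× C (H2) → no; 2× C (H3) → no; 1× O (H0) → no; 1× C (H0) → no; 1× N (H0) → no.
No environment satisfies the query, so 0 matching atoms.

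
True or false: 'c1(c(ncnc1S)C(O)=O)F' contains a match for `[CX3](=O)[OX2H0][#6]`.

The pattern [CX3](=O)[OX2H0][#6] describes a carbonyl carbon bonded to an oxygen that is itself bonded to carbon (no H on that O) — an ester.
The closest candidate here is a carboxylic acid group (-C(=O)OH), but the singly-bonded O carries H (OX2H1, not H0). No other fragment satisfies the full query, so there is no match.

False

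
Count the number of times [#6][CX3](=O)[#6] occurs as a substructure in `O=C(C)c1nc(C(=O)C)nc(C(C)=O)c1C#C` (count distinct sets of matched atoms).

[#6][CX3](=O)[#6] is the SMARTS for a ketone: a carbonyl carbon (no H) flanked by two carbons.
The molecule carries 3 separate instances of an acetyl/ketone group (-C(=O)CH3) meeting every constraint; each maps to a distinct set of atoms, giving 3 matches.

3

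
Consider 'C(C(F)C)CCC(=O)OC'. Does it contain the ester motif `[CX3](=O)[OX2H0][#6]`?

Yes

The pattern [CX3](=O)[OX2H0][#6] describes a carbonyl carbon bonded to an oxygen that is itself bonded to carbon (no H on that O) — an ester.
The molecule carries a methyl-ester group (-C(=O)OCH3), whose atoms satisfy every constraint of the query, so the pattern matches.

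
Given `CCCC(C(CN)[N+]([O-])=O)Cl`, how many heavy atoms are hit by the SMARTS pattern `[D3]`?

The query [D3] means: atom with exactly three heavy-atom neighbours.
Check the 11 heavy atoms by environment: 3× C (D2) → no; 2× C (D3) → match; 1× C (D1) → no; 1× N (D1) → no; 1× Cl (D1) → no; 1× N (charge +1, D3) → match; 1× O (charge -1, D1) → no; 1× O (D1) → no.
Summing the matching environments: 2 + 1 = 3 matching atoms.

3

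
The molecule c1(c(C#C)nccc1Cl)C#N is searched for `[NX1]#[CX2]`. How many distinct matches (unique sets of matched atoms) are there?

1

[NX1]#[CX2] is the SMARTS for a nitrile: a nitrogen triple-bonded to a two-connected carbon.
Exactly one fragment in the molecule meets all constraints, giving 1 match.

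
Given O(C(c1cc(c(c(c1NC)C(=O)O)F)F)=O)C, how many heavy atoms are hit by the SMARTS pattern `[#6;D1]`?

The query [#6;D1] means: carbon bonded to exactly one heavy atom.
Check the 17 heavy atoms by environment: 5× c (aromatic, D3) → no; 1× c (aromatic, D2) → no; 1× N (D2) → no; 2× C (D1) → match; 2× F (D1) → no; 2× C (D3) → no; 3× O (D1) → no; 1× O (D2) → no.
That gives 2 matching atoms.

2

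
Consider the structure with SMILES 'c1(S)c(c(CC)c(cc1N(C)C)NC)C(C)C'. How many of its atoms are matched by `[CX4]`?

The query [CX4] means: C with X4: aliphatic carbon with exactly 4 total connections (bonds + H).
Check the 17 heavy atoms by environment: 6× c (aromatic, X3) → no; 2× N (X3) → no; 8× C (X4) → match; 1× S (X2) → no.
That gives 8 matching atoms.

8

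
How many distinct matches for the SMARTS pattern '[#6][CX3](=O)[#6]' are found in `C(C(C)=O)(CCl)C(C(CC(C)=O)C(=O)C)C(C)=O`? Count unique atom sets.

4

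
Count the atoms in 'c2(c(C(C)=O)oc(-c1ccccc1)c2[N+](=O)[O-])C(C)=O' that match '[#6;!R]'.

4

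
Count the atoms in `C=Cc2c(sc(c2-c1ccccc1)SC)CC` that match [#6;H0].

5

The query [#6;H0] means: any carbon with no attached hydrogen.
Check the 17 heavy atoms by environment: 1× s (aromatic, H0) → no; 5× c (aromatic, H0) → match; 1× C (H1) → no; 2× C (H2) → no; 2× C (H3) → no; 5× c (aromatic, H1) → no; 1× S (H0) → no.
That gives 5 matching atoms.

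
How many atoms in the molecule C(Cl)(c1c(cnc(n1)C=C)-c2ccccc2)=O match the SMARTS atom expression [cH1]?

6

The query [cH1] means: aromatic carbon bearing exactly one hydrogen.
Check the 17 heavy atoms by environment: 2× n (aromatic, H0) → no; 4× c (aromatic, H0) → no; 6× c (aromatic, H1) → match; 1× C (H0) → no; 1× O (H0) → no; 1× Cl (H0) → no; 1× C (H1) → no; 1× C (H2) → no.
That gives 6 matching atoms.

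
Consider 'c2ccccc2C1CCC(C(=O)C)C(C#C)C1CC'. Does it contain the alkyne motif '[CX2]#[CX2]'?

Yes

The pattern [CX2]#[CX2] describes a carbon-carbon triple bond — an alkyne.
The molecule carries an ethynyl group (-C#CH), whose atoms satisfy every constraint of the query, so the pattern matches.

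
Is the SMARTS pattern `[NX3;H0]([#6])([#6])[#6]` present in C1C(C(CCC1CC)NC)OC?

The pattern [NX3;H0]([#6])([#6])[#6] describes a trivalent nitrogen with no H, bonded to three carbons — a tertiary amine.
The closest candidate here is an N-methylamino group (-NHCH3), but the nitrogen still has one H (H1), not H0. No other fragment satisfies the full query, so there is no match.

No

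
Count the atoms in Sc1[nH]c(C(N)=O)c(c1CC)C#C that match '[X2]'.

Check the 13 heavy atoms by environment: 1× n (aromatic, X3) → no; 4× c (aromatic, X3) → no; 1× S (X2) → match; 2× C (X4) → no; 1× C (X3) → no; 1× O (X1) → no; 1× N (X3) → no; 2× C (X2) → match.
Summing the matching environments: 1 + 2 = 3 matching atoms.

3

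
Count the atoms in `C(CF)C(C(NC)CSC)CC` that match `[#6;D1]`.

The query [#6;D1] means: carbon bonded to exactly one heavy atom.
Check the 12 heavy atoms by environment: 4× C (D2) → no; 2× C (D3) → no; 1× F (D1) → no; 1× S (D2) → no; 3× C (D1) → match; 1× N (D2) → no.
That gives 3 matching atoms.

3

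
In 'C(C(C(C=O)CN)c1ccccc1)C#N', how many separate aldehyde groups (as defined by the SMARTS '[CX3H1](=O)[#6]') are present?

1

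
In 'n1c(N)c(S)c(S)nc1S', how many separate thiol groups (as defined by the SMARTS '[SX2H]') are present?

[SX2H] is the SMARTS for a thiol: an aliphatic sulfur with two connections, one being H.
The molecule carries 3 separate instances of a thiol (-SH) meeting every constraint; each maps to a distinct set of atoms, giving 3 matches.

3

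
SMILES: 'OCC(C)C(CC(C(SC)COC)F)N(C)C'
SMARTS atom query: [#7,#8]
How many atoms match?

3

The query [#7,#8] means: nitrogen or oxygen (comma = OR).
Check the 17 heavy atoms by environment: 12× C → no; 1× S → no; 1× F → no; 1× N → match; 2× O → match.
Summing the matching environments: 1 + 2 = 3 matching atoms.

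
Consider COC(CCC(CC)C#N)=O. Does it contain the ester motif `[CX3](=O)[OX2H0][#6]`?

Yes

The pattern [CX3](=O)[OX2H0][#6] describes a carbonyl carbon bonded to an oxygen that is itself bonded to carbon (no H on that O) — an ester.
The molecule carries a methyl-ester group (-C(=O)OCH3), whose atoms satisfy every constraint of the query, so the pattern matches.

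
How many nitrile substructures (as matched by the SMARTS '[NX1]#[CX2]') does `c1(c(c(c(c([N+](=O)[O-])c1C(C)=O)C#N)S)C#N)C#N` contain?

3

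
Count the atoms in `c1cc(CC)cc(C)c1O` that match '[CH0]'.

Check the 10 heavy atoms by environment: 3× c (aromatic, H1) → no; 3× c (aromatic, H0) → no; 2× C (H3) → no; 1× C (H2) → no; 1× O (H1) → no.
No environment satisfies the query, so 0 matching atoms.

0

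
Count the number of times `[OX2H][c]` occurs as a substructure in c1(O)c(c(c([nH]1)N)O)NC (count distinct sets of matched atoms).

2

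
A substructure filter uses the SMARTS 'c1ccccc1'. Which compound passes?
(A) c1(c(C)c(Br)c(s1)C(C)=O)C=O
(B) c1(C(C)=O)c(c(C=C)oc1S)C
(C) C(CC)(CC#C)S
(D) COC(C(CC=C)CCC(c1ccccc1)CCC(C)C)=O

c1ccccc1 describes six aromatic carbons in a ring (a benzene ring).
(A) has a methyl group (-CH3) but no six-membered all-carbon aromatic ring is present.
(B) has a methyl group (-CH3) but no six-membered all-carbon aromatic ring is present.
(C) has a methyl group (-CH3) but no six-membered all-carbon aromatic ring is present.
(D) contains a phenyl ring, which satisfies every atom and bond constraint.
So the answer is (D).

D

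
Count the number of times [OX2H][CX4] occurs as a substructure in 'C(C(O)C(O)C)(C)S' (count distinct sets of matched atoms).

[OX2H][CX4] is the SMARTS for an aliphatic alcohol: a hydroxyl oxygen bound to an sp3 (X4) carbon.
The molecule carries 2 separate instances of a hydroxyl group (-OH) meeting every constraint; each maps to a distinct set of atoms, giving 2 matches.

2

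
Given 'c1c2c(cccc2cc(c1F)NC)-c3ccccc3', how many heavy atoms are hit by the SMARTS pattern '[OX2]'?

The query [OX2] means: aliphatic oxygen with two total connections — ether, hydroxyl, or ester single-bond O.
Check the 19 heavy atoms by environment: 16× c (aromatic, X3) → no; 1× N (X3) → no; 1× C (X4) → no; 1× F (X1) → no.
No environment satisfies the query, so 0 matching atoms.

0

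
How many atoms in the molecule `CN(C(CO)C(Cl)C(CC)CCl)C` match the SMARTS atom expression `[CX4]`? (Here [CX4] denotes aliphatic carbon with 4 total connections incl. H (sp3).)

Check the 13 heavy atoms by environment: 9× C (X4) → match; 2× Cl (X1) → no; 1× N (X3) → no; 1× O (X2) → no.
That gives 9 matching atoms.

9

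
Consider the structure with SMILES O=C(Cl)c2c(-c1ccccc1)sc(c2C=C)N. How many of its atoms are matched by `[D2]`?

The query [D2] means: atom with exactly two heavy-atom neighbours.
Check the 17 heavy atoms by environment: 1× s (aromatic, D2) → match; 5× c (aromatic, D3) → no; 1× C (D2) → match; 1× C (D1) → no; 1× C (D3) → no; 1× O (D1) → no; 1× Cl (D1) → no; 5× c (aromatic, D2) → match; 1× N (D1) → no.
Summing the matching environments: 1 + 1 + 5 = 7 matching atoms.

7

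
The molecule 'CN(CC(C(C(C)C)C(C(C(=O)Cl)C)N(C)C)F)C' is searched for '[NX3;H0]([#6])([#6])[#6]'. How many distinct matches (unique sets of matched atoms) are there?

[NX3;H0]([#6])([#6])[#6] is the SMARTS for a tertiary amine: a trivalent nitrogen with no H, bonded to three carbons.
The molecule carries 2 separate instances of a dimethylamino group (-N(CH3)2) meeting every constraint; each maps to a distinct set of atoms, giving 2 matches.

2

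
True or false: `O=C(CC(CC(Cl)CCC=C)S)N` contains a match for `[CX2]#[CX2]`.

False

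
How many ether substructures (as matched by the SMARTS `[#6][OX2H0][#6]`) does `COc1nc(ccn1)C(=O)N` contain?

[#6][OX2H0][#6] is the SMARTS for an ether: an aliphatic oxygen bridging two carbons with no H on the oxygen.
Exactly one fragment in the molecule meets all constraints, giving 1 match.

1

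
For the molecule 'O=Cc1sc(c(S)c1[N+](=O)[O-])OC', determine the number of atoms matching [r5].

5

The query [r5] means: r5 matches atoms in a five-membered ring.
Check the 13 heavy atoms by environment: 1× s (aromatic, in 5-ring) → match; 4× c (aromatic, in 5-ring) → match; 3× O (acyclic) → no; 2× C (acyclic) → no; 1× S (acyclic) → no; 1× N (charge +1, acyclic) → no; 1× O (charge -1, acyclic) → no.
Summing the matching environments: 1 + 4 = 5 matching atoms.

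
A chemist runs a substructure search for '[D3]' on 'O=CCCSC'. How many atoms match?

The query [D3] means: atom with exactly three heavy-atom neighbours.
Check the 6 heavy atoms by environment: 3× C (D2) → no; 1× S (D2) → no; 1× C (D1) → no; 1× O (D1) → no.
No environment satisfies the query, so 0 matching atoms.

0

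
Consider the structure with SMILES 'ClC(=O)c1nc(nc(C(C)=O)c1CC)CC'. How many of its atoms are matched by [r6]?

6

The query [r6] means: r6 matches atoms in a six-membered ring.
Check the 16 heavy atoms by environment: 2× n (aromatic, in 6-ring) → match; 4× c (aromatic, in 6-ring) → match; 7× C (acyclic) → no; 2× O (acyclic) → no; 1× Cl (acyclic) → no.
Summing the matching environments: 2 + 4 = 6 matching atoms.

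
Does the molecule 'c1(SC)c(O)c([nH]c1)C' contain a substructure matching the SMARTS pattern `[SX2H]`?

The pattern [SX2H] describes an aliphatic sulfur with two connections, one being H — a thiol.
The closest candidate here is a hydroxyl group (-OH), but it is an -OH, not an -SH. No other fragment satisfies the full query, so there is no match.

No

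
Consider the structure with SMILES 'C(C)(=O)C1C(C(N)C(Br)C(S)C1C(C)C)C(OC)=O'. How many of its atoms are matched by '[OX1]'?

Check the 19 heavy atoms by environment: 11× C (X4) → no; 1× S (X2) → no; 1× Br (X1) → no; 2× C (X3) → no; 2× O (X1) → match; 1× O (X2) → no; 1× N (X3) → no.
That gives 2 matching atoms.

2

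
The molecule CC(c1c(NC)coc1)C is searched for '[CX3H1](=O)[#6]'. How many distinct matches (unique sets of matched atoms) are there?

[CX3H1](=O)[#6] is the SMARTS for an aldehyde: an sp2 carbon with one H, double-bonded to O and single-bonded to carbon.
No fragment in the molecule satisfies every constraint, giving 0 matches.

0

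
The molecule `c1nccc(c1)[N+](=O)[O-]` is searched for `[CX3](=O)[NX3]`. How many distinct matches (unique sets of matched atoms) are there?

[CX3](=O)[NX3] is the SMARTS for an amide: a carbonyl carbon bonded to a trivalent nitrogen.
No fragment in the molecule satisfies every constraint, giving 0 matches.

0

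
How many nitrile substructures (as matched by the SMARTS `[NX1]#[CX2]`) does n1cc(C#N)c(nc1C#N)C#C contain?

[NX1]#[CX2] is the SMARTS for a nitrile: a nitrogen triple-bonded to a two-connected carbon.
The molecule carries 2 separate instances of a nitrile (-C#N) meeting every constraint; each maps to a distinct set of atoms, giving 2 matches.

2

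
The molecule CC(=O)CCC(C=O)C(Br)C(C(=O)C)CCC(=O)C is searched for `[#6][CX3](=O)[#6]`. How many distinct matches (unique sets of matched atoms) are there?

3

[#6][CX3](=O)[#6] is the SMARTS for a ketone: a carbonyl carbon (no H) flanked by two carbons.
The molecule carries 3 separate instances of an acetyl/ketone group (-C(=O)CH3) meeting every constraint; each maps to a distinct set of atoms, giving 3 matches.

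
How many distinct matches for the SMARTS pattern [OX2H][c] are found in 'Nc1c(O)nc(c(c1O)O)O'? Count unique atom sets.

4

[OX2H][c] is the SMARTS for a phenol: a hydroxyl oxygen attached to an aromatic carbon.
The molecule carries 4 separate instances of a hydroxyl group (-OH) meeting every constraint; each maps to a distinct set of atoms, giving 4 matches.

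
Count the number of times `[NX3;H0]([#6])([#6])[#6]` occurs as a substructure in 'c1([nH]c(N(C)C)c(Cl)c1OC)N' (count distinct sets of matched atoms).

1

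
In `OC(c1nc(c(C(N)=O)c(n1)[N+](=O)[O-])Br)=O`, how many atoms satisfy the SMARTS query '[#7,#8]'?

9

The query [#7,#8] means: nitrogen or oxygen (comma = OR).
Check the 16 heavy atoms by environment: 2× n (aromatic) → match; 4× c (aromatic) → no; 2× C → no; 4× O → match; 1× N → match; 1× N (charge +1) → match; 1× O (charge -1) → match; 1× Br → no.
Summing the matching environments: 2 + 4 + 1 + 1 + 1 = 9 matching atoms.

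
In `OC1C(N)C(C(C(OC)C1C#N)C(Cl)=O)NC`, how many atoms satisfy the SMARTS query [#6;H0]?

The query [#6;H0] means: any carbon with no attached hydrogen.
Check the 17 heavy atoms by environment: 6× C (H1) → no; 2× C (H0) → match; 2× O (H0) → no; 1× Cl (H0) → no; 1× O (H1) → no; 1× N (H2) → no; 2× C (H3) → no; 1× N (H1) → no; 1× N (H0) → no.
That gives 2 matching atoms.

2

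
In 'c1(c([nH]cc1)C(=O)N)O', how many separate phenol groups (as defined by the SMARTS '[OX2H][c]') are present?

[OX2H][c] is the SMARTS for a phenol: a hydroxyl oxygen attached to an aromatic carbon.
Exactly one fragment in the molecule meets all constraints, giving 1 match.

1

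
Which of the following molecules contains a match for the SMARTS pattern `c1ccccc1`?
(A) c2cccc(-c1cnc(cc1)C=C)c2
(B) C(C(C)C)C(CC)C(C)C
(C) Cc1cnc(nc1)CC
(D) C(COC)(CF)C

A

c1ccccc1 describes six aromatic carbons in a ring (a benzene ring).
(A) contains a phenyl ring, which satisfies every atom and bond constraint.
(B) has a methyl group (-CH3) but no six-membered all-carbon aromatic ring is present.
(C) has a methyl group (-CH3) but no six-membered all-carbon aromatic ring is present.
(D) has a methyl group (-CH3) but no six-membered all-carbon aromatic ring is present.
So the answer is (A).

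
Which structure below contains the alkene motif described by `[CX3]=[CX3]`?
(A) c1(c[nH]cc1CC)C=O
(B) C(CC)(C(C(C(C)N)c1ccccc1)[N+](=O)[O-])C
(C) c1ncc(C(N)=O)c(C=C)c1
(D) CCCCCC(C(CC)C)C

C

[CX3]=[CX3] describes a non-aromatic C=C double bond between two sp2 carbons (an alkene).
(A) has an ethyl group (-CH2CH3) but its C-C bond is a single bond between CX4 carbons, not CX3=CX3.
(B) has an ethyl group (-CH2CH3) but its C-C bond is a single bond between CX4 carbons, not CX3=CX3.
(C) contains a vinyl group (-CH=CH2), which satisfies every atom and bond constraint.
(D) has an ethyl group (-CH2CH3) but its C-C bond is a single bond between CX4 carbons, not CX3=CX3.
So the answer is (C).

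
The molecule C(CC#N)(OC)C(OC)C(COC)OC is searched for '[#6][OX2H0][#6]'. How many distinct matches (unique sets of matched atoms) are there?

[#6][OX2H0][#6] is the SMARTS for an ether: an aliphatic oxygen bridging two carbons with no H on the oxygen.
The molecule carries 4 separate instances of a methoxy ether (-OCH3) meeting every constraint; each maps to a distinct set of atoms, giving 4 matches.

4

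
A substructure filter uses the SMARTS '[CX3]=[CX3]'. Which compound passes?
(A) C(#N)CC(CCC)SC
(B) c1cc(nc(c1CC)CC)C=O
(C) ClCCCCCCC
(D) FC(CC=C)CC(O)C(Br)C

[CX3]=[CX3] describes a non-aromatic C=C double bond between two sp2 carbons (an alkene).
(A) has an ethyl group (-CH2CH3) but its C-C bond is a single bond between CX4 carbons, not CX3=CX3.
(B) has an ethyl group (-CH2CH3) but its C-C bond is a single bond between CX4 carbons, not CX3=CX3.
(C) has an ethyl group (-CH2CH3) but its C-C bond is a single bond between CX4 carbons, not CX3=CX3.
(D) contains a vinyl group (-CH=CH2), which satisfies every atom and bond constraint.
So the answer is (D).

D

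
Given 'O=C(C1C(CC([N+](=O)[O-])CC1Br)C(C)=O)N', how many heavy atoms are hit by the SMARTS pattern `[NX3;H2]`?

1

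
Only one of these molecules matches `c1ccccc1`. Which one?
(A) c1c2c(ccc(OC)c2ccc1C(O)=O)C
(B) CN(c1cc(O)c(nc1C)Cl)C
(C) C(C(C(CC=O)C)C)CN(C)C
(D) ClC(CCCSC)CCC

A

c1ccccc1 describes six aromatic carbons in a ring (a benzene ring).
(A) contains the required atom environment, so the pattern matches.
(B) has a methyl group (-CH3) but no six-membered all-carbon aromatic ring is present.
(C) has a methyl group (-CH3) but no six-membered all-carbon aromatic ring is present.
(D) has a methyl group (-CH3) but no six-membered all-carbon aromatic ring is present.
So the answer is (A).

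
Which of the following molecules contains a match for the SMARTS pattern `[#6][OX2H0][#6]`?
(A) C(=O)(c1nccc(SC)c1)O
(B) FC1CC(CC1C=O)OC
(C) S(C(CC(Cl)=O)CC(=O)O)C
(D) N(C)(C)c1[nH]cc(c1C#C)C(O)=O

[#6][OX2H0][#6] describes an aliphatic oxygen bridging two carbons with no H on the oxygen (an ether).
(A) has a carboxylic acid group (-C(=O)OH) but the -OH oxygen has H1; the =O is OX1, not OX2.
(B) contains a methoxy ether (-OCH3), which satisfies every atom and bond constraint.
(C) has a carboxylic acid group (-C(=O)OH) but the -OH oxygen has H1; the =O is OX1, not OX2.
(D) has a carboxylic acid group (-C(=O)OH) but the -OH oxygen has H1; the =O is OX1, not OX2.
So the answer is (B).

B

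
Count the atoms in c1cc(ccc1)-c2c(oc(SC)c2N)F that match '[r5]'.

5

The query [r5] means: r5 matches atoms in a five-membered ring.
Check the 15 heavy atoms by environment: 1× o (aromatic, in 5-ring) → match; 4× c (aromatic, in 5-ring) → match; 1× N (acyclic) → no; 1× F (acyclic) → no; 6× c (aromatic, in 6-ring) → no; 1× S (acyclic) → no; 1× C (acyclic) → no.
Summing the matching environments: 1 + 4 = 5 matching atoms.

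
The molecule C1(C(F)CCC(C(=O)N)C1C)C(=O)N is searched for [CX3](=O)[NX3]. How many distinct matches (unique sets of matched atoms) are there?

2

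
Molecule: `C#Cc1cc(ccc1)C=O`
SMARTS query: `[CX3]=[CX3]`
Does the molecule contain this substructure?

The pattern [CX3]=[CX3] describes a non-aromatic C=C double bond between two sp2 carbons — an alkene.
The closest candidate here is an ethynyl group (-C#CH), but the C-C bond is a triple bond, not a double bond. No other fragment satisfies the full query, so there is no match.

No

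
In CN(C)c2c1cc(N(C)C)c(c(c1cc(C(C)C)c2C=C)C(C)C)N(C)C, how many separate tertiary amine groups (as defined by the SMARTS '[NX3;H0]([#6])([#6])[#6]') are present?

[NX3;H0]([#6])([#6])[#6] is the SMARTS for a tertiary amine: a trivalent nitrogen with no H, bonded to three carbons.
The molecule carries 3 separate instances of a dimethylamino group (-N(CH3)2) meeting every constraint; each maps to a distinct set of atoms, giving 3 matches.

3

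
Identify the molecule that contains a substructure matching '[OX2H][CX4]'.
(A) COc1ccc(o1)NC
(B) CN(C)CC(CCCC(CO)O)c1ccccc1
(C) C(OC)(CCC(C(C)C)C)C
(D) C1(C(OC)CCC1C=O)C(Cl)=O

B

[OX2H][CX4] describes a hydroxyl oxygen bound to an sp3 (X4) carbon (an aliphatic alcohol).
(A) has a methoxy ether (-OCH3) but the oxygen has H0 (ether), not H1.
(B) contains a hydroxyl group (-OH), which satisfies every atom and bond constraint.
(C) has a methoxy ether (-OCH3) but the oxygen has H0 (ether), not H1.
(D) has a methoxy ether (-OCH3) but the oxygen has H0 (ether), not H1.
So the answer is (B).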